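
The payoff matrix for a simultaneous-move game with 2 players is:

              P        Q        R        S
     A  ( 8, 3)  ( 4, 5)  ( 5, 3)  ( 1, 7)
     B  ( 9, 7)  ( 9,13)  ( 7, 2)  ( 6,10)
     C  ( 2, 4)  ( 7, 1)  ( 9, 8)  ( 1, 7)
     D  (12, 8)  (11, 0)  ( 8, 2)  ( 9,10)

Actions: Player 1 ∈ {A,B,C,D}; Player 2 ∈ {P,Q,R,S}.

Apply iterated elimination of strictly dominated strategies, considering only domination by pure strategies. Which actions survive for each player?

P1 drop A (B beats it: P:9>8 Q:9>4 R:7>5 S:6>1)
P1 drop B (D beats it: P:12>9 Q:11>9 R:8>7 S:9>6)
P2 drop P (S beats it: C:7>4 D:10>8)
P2 drop Q (R beats it: C:8>1 D:2>0)
P1→{C,D} P2→{R,S}

Remaining: P1:{C,D} P2:{R,S}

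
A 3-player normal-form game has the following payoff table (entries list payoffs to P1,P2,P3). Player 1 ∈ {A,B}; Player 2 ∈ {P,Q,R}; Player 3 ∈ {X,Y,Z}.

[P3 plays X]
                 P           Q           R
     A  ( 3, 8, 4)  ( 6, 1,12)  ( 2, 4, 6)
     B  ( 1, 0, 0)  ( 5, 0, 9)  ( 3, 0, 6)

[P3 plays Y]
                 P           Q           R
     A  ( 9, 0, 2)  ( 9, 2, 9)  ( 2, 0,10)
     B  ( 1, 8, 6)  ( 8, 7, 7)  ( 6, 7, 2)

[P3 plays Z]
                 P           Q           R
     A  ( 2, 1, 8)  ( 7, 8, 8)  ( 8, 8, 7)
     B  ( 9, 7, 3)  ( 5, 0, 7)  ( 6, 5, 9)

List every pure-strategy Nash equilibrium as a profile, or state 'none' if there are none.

Equilibria: none

(A,P,X): not NE [P3→Z gives 8>4]
(A,P,Y): not NE [P2→Q gives 2>0; P3→Z gives 8>2]
(A,P,Z): not NE [P1→B gives 9>2; P2→R gives 8>1]
(A,Q,X): not NE [P2→P gives 8>1]
(A,Q,Y): not NE [P3→X gives 12>9]
(A,Q,Z): not NE [P3→X gives 12>8]
(A,R,X): not NE [P1→B gives 3>2; P2→P gives 8>4; P3→Y gives 10>6]
(A,R,Y): not NE [P1→B gives 6>2; P2→Q gives 2>0]
(A,R,Z): not NE [P3→Y gives 10>7]
(B,P,X): not NE [P1→A gives 3>1; P3→Y gives 6>0]
(B,P,Y): not NE [P1→A gives 9>1]
(B,P,Z): not NE [P3→Y gives 6>3]
(B,Q,X): not NE [P1→A gives 6>5]
(B,Q,Y): not NE [P1→A gives 9>8; P2→P gives 8>7; P3→X gives 9>7]
(B,Q,Z): not NE [P1→A gives 7>5; P2→P gives 7>0; P3→X gives 9>7]
(B,R,X): not NE [P3→Z gives 9>6]
(B,R,Y): not NE [P2→P gives 8>7; P3→Z gives 9>2]
(B,R,Z): not NE [P1→A gives 8>6; P2→P gives 7>5]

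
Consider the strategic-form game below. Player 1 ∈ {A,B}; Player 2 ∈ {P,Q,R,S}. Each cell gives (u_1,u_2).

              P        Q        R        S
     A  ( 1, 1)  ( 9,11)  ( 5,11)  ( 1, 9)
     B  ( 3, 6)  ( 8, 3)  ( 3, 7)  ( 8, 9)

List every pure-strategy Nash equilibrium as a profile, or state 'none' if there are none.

NE set: (A,Q), (A,R), (B,S)

(A,P): not NE [P1→B gives 3>1; P2→R gives 11>1]
(A,Q): NE
(A,R): NE
(A,S): not NE [P1→B gives 8>1; P2→R gives 11>9]
(B,P): not NE [P2→S gives 9>6]
(B,Q): not NE [P1→A gives 9>8; P2→S gives 9>3]
(B,R): not NE [P1→A gives 5>3; P2→S gives 9>7]
(B,S): NE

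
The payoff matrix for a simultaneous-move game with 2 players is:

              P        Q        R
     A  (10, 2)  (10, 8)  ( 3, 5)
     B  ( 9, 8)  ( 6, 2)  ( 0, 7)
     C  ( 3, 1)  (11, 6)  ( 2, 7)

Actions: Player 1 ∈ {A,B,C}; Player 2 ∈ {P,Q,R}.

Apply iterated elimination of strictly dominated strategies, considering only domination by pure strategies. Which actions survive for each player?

IESDS → P1:{A,C} P2:{Q,R}

P1 drop B (A beats it: P:10>9 Q:10>6 R:3>0)
P2 drop P (Q beats it: A:8>2 C:6>1)
P1→{A,C} P2→{Q,R}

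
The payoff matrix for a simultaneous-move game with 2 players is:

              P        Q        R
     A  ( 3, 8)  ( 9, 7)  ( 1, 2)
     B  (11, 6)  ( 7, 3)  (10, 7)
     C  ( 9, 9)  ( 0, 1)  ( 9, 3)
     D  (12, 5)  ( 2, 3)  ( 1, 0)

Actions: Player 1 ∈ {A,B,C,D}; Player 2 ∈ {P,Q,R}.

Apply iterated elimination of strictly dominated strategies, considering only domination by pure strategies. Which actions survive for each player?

P1 drop C (B beats it: P:11>9 Q:7>0 R:10>9)
P2 drop Q (P beats it: A:8>7 B:6>3 D:5>3)
P1 drop A (B beats it: P:11>3 R:10>1)
P1→{B,D} P2→{P,R}

Remaining: P1:{B,D} P2:{P,R}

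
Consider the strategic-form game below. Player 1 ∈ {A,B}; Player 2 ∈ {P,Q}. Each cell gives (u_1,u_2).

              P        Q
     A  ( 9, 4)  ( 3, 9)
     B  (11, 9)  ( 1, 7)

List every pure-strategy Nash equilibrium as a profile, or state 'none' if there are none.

NE set: (A,Q), (B,P)

(A,P): not NE [P1→B gives 11>9; P2→Q gives 9>4]
(A,Q): NE
(B,P): NE
(B,Q): not NE [P1→A gives 3>1; P2→P gives 9>7]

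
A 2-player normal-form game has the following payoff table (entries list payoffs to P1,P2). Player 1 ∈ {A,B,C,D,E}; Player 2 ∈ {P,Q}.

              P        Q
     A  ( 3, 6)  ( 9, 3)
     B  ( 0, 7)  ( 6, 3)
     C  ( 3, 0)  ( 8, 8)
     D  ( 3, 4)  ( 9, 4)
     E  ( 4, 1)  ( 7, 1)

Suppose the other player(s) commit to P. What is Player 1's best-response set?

P1 best: {E}

u_1(A vs P) = 3
u_1(B vs P) = 0
u_1(C vs P) = 3
u_1(D vs P) = 3
u_1(E vs P) = 4
max payoff 4 at {E}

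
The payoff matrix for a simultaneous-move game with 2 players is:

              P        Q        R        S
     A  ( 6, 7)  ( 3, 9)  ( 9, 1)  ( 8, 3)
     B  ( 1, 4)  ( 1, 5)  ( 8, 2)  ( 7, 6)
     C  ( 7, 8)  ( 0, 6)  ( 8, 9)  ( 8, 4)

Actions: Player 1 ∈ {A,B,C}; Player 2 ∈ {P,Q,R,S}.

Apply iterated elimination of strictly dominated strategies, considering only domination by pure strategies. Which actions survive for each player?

Remaining: P1:{A,C} P2:{P,Q,R}

P1 drop B (A beats it: P:6>1 Q:3>1 R:9>8 S:8>7)
P2 drop S (P beats it: A:7>3 C:8>4)
P1→{A,C} P2→{P,Q,R}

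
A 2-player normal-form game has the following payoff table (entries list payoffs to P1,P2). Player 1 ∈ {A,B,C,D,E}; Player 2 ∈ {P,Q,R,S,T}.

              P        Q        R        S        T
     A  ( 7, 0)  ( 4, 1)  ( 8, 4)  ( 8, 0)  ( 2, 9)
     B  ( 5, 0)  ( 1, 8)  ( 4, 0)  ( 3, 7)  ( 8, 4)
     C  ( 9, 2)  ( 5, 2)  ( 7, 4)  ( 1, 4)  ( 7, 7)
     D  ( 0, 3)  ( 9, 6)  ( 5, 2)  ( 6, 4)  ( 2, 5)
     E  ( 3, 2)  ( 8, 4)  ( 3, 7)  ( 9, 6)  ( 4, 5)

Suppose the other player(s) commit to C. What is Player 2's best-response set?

u_2(P vs C) = 2
u_2(Q vs C) = 2
u_2(R vs C) = 4
u_2(S vs C) = 4
u_2(T vs C) = 7
max payoff 7 at {T}

P2 best: {T}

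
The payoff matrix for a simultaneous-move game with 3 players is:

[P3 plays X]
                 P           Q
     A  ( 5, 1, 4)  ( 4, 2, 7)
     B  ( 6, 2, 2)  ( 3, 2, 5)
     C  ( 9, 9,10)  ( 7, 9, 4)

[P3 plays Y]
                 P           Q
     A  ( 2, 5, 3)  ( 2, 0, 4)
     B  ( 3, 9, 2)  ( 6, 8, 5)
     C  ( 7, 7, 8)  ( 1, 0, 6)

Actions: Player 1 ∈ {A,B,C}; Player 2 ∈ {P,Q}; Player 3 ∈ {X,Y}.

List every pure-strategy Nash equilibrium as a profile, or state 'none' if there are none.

NE set: (C,P,X)

(A,P,X): not NE [P1→C gives 9>5; P2→Q gives 2>1]
(A,P,Y): not NE [P1→C gives 7>2; P3→X gives 4>3]
(A,Q,X): not NE [P1→C gives 7>4]
(A,Q,Y): not NE [P1→B gives 6>2; P2→P gives 5>0; P3→X gives 7>4]
(B,P,X): not NE [P1→C gives 9>6]
(B,P,Y): not NE [P1→C gives 7>3]
(B,Q,X): not NE [P1→C gives 7>3]
(B,Q,Y): not NE [P2→P gives 9>8]
(C,P,X): NE
(C,P,Y): not NE [P3→X gives 10>8]
(C,Q,X): not NE [P3→Y gives 6>4]
(C,Q,Y): not NE [P1→B gives 6>1; P2→P gives 7>0]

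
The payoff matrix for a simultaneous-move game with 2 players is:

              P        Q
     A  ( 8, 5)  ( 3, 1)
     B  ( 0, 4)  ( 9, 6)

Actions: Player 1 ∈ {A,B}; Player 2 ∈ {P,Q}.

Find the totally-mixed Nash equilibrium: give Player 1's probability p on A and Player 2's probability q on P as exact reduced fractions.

P1 indiff ⇒ q·8+(1-q)·3 = q·0+(1-q)·9 ⇒ q(8) = (1-q)(6) ⇒ q = 3/7
P2 indiff ⇒ p·5+(1-p)·4 = p·1+(1-p)·6 ⇒ p(4) = (1-p)(2) ⇒ p = 1/3

(p,q) = (1/3, 3/7)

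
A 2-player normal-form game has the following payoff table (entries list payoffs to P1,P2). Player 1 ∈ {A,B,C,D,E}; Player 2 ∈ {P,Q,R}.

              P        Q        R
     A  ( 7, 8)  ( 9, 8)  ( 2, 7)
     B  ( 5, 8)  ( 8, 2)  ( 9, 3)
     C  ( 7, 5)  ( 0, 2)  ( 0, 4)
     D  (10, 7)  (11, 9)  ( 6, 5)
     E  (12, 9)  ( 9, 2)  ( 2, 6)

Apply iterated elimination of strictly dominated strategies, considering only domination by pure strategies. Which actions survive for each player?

P1 drop A (D beats it: P:10>7 Q:11>9 R:6>2)
P1 drop C (D beats it: P:10>7 Q:11>0 R:6>0)
P2 drop R (P beats it: B:8>3 D:7>5 E:9>6)
P1 drop B (D beats it: P:10>5 Q:11>8)
P1→{D,E} P2→{P,Q}

IESDS → P1:{D,E} P2:{P,Q}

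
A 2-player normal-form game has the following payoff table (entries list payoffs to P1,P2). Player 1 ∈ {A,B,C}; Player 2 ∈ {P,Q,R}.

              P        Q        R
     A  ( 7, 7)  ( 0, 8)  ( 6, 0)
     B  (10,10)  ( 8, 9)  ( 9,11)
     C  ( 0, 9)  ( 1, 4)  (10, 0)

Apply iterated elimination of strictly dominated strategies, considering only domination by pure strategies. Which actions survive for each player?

P1 drop A (B beats it: P:10>7 Q:8>0 R:9>6)
P2 drop Q (P beats it: B:10>9 C:9>4)
P1→{B,C} P2→{P,R}

IESDS → P1:{B,C} P2:{P,R}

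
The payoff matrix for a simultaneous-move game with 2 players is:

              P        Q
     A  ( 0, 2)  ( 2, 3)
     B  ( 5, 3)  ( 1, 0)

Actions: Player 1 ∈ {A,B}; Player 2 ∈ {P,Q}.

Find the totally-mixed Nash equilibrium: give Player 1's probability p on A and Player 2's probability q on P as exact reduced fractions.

P1 indiff ⇒ q·0+(1-q)·2 = q·5+(1-q)·1 ⇒ q(-5) = (1-q)(-1) ⇒ q = 1/6
P2 indiff ⇒ p·2+(1-p)·3 = p·3+(1-p)·0 ⇒ p(-1) = (1-p)(-3) ⇒ p = 3/4

(p,q) = (3/4, 1/6)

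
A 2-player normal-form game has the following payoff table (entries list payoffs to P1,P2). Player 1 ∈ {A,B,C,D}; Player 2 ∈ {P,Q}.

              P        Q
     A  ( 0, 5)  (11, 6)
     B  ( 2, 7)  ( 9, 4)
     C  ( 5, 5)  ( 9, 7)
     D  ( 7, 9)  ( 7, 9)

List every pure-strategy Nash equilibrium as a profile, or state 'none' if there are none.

NE set: (A,Q), (D,P)

(A,P): not NE [P1→D gives 7>0; P2→Q gives 6>5]
(A,Q): NE
(B,P): not NE [P1→D gives 7>2]
(B,Q): not NE [P1→A gives 11>9; P2→P gives 7>4]
(C,P): not NE [P1→D gives 7>5; P2→Q gives 7>5]
(C,Q): not NE [P1→A gives 11>9]
(D,P): NE
(D,Q): not NE [P1→A gives 11>7]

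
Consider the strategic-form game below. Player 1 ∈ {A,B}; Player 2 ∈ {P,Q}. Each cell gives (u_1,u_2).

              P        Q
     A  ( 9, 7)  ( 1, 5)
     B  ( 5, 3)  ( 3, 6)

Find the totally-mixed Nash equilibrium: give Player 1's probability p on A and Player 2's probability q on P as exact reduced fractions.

p=3/5, q=1/3

P1 indiff ⇒ q·9+(1-q)·1 = q·5+(1-q)·3 ⇒ q(4) = (1-q)(2) ⇒ q = 1/3
P2 indiff ⇒ p·7+(1-p)·3 = p·5+(1-p)·6 ⇒ p(2) = (1-p)(3) ⇒ p = 3/5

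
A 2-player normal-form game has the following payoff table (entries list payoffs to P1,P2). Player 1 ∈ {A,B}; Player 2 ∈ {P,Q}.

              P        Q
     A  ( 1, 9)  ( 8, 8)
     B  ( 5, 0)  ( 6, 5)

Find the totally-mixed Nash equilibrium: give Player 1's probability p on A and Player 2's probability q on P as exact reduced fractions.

P1 indiff ⇒ q·1+(1-q)·8 = q·5+(1-q)·6 ⇒ q(-4) = (1-q)(-2) ⇒ q = 1/3
P2 indiff ⇒ p·9+(1-p)·0 = p·8+(1-p)·5 ⇒ p(1) = (1-p)(5) ⇒ p = 5/6

(p,q) = (5/6, 1/3)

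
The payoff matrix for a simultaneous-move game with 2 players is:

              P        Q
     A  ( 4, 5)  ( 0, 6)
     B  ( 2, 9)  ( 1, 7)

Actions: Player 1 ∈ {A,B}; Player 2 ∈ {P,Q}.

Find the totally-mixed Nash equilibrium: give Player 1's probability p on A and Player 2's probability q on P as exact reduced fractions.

P1 indiff ⇒ q·4+(1-q)·0 = q·2+(1-q)·1 ⇒ q(2) = (1-q)(1) ⇒ q = 1/3
P2 indiff ⇒ p·5+(1-p)·9 = p·6+(1-p)·7 ⇒ p(-1) = (1-p)(-2) ⇒ p = 2/3

(p,q) = (2/3, 1/3)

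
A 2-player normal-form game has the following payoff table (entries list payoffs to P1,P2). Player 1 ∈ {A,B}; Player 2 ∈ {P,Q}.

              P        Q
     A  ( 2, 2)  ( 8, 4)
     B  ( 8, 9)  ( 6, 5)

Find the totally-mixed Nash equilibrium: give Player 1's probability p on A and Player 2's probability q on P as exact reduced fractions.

P1 indiff ⇒ q·2+(1-q)·8 = q·8+(1-q)·6 ⇒ q(-6) = (1-q)(-2) ⇒ q = 1/4
P2 indiff ⇒ p·2+(1-p)·9 = p·4+(1-p)·5 ⇒ p(-2) = (1-p)(-4) ⇒ p = 2/3

P1 mixes 2/3 on A; P2 mixes 1/4 on P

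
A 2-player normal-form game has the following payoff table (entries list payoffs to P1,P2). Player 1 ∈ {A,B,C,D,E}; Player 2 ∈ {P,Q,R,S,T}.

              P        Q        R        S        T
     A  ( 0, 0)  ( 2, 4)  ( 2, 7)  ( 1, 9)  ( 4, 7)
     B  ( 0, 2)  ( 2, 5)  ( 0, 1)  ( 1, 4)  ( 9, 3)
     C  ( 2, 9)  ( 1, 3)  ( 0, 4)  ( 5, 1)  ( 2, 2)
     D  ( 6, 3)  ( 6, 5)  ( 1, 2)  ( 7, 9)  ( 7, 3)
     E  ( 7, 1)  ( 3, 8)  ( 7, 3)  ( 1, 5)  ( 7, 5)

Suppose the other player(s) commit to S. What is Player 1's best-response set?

argmax u_1 = {D}

u_1(A vs S) = 1
u_1(B vs S) = 1
u_1(C vs S) = 5
u_1(D vs S) = 7
u_1(E vs S) = 1
max payoff 7 at {D}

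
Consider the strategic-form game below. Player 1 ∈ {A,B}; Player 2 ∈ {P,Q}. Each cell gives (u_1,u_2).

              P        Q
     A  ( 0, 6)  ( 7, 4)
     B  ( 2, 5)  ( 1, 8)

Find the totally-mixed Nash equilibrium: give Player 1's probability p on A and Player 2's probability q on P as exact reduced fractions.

(p,q) = (3/5, 3/4)

P1 indiff ⇒ q·0+(1-q)·7 = q·2+(1-q)·1 ⇒ q(-2) = (1-q)(-6) ⇒ q = 3/4
P2 indiff ⇒ p·6+(1-p)·5 = p·4+(1-p)·8 ⇒ p(2) = (1-p)(3) ⇒ p = 3/5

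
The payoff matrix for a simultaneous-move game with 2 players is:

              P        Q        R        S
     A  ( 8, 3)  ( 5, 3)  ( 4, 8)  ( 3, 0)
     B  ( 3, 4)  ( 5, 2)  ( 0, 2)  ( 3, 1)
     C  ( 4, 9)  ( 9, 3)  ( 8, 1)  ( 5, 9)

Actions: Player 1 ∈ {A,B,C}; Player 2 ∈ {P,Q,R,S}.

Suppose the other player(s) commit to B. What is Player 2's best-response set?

u_2(P vs B) = 4
u_2(Q vs B) = 2
u_2(R vs B) = 2
u_2(S vs B) = 1
max payoff 4 at {P}

P2 best: {P}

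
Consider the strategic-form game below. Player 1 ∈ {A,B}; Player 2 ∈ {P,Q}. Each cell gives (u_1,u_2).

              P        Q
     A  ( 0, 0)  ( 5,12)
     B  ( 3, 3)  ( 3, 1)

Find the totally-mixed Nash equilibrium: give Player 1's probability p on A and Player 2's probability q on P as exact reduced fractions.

(p,q) = (1/7, 2/5)

P1 indiff ⇒ q·0+(1-q)·5 = q·3+(1-q)·3 ⇒ q(-3) = (1-q)(-2) ⇒ q = 2/5
P2 indiff ⇒ p·0+(1-p)·3 = p·12+(1-p)·1 ⇒ p(-12) = (1-p)(-2) ⇒ p = 1/7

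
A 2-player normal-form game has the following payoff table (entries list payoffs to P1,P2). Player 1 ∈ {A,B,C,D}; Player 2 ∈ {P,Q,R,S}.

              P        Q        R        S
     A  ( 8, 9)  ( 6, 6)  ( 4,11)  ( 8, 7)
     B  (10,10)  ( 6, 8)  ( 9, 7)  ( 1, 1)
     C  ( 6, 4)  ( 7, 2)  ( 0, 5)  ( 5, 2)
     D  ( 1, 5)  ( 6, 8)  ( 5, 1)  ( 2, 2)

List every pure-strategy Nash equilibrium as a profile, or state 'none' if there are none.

NE set: (B,P)

(A,P): not NE [P1→B gives 10>8; P2→R gives 11>9]
(A,Q): not NE [P1→C gives 7>6; P2→R gives 11>6]
(A,R): not NE [P1→B gives 9>4]
(A,S): not NE [P2→R gives 11>7]
(B,P): NE
(B,Q): not NE [P1→C gives 7>6; P2→P gives 10>8]
(B,R): not NE [P2→P gives 10>7]
(B,S): not NE [P1→A gives 8>1; P2→P gives 10>1]
(C,P): not NE [P1→B gives 10>6; P2→R gives 5>4]
(C,Q): not NE [P2→R gives 5>2]
(C,R): not NE [P1→B gives 9>0]
(C,S): not NE [P1→A gives 8>5; P2→R gives 5>2]
(D,P): not NE [P1→B gives 10>1; P2→Q gives 8>5]
(D,Q): not NE [P1→C gives 7>6]
(D,R): not NE [P1→B gives 9>5; P2→Q gives 8>1]
(D,S): not NE [P1→A gives 8>2; P2→Q gives 8>2]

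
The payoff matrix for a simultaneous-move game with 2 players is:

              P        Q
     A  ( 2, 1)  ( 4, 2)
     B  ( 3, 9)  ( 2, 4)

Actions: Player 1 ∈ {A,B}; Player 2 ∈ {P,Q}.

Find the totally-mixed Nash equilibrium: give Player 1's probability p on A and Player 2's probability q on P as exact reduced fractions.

P1 indiff ⇒ q·2+(1-q)·4 = q·3+(1-q)·2 ⇒ q(-1) = (1-q)(-2) ⇒ q = 2/3
P2 indiff ⇒ p·1+(1-p)·9 = p·2+(1-p)·4 ⇒ p(-1) = (1-p)(-5) ⇒ p = 5/6

(p,q) = (5/6, 2/3)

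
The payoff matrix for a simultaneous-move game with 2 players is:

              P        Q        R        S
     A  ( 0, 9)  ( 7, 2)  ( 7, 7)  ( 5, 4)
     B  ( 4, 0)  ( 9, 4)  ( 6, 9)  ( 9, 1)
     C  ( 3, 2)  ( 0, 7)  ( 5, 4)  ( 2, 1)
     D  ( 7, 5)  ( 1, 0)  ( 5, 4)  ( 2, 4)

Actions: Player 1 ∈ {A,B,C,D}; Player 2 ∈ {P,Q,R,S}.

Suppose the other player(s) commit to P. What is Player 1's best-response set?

u_1(A vs P) = 0
u_1(B vs P) = 4
u_1(C vs P) = 3
u_1(D vs P) = 7
max payoff 7 at {D}

argmax u_1 = {D}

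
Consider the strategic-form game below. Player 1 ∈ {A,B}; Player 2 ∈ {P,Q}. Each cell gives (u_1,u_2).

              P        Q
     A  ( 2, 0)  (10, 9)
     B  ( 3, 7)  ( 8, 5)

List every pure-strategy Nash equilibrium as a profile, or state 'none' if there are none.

(A,P): not NE [P1→B gives 3>2; P2→Q gives 9>0]
(A,Q): NE
(B,P): NE
(B,Q): not NE [P1→A gives 10>8; P2→P gives 7>5]

PSNE = {(A,Q), (B,P)}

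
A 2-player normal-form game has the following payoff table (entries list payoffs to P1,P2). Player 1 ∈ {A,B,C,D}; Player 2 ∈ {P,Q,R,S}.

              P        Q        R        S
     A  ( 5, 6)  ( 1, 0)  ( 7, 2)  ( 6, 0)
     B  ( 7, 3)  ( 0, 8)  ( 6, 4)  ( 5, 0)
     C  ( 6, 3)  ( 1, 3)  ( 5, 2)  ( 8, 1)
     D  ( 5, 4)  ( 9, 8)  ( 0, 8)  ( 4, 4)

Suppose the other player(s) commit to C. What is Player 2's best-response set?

u_2(P vs C) = 3
u_2(Q vs C) = 3
u_2(R vs C) = 2
u_2(S vs C) = 1
max payoff 3 at {P,Q}

argmax u_2 = {P,Q}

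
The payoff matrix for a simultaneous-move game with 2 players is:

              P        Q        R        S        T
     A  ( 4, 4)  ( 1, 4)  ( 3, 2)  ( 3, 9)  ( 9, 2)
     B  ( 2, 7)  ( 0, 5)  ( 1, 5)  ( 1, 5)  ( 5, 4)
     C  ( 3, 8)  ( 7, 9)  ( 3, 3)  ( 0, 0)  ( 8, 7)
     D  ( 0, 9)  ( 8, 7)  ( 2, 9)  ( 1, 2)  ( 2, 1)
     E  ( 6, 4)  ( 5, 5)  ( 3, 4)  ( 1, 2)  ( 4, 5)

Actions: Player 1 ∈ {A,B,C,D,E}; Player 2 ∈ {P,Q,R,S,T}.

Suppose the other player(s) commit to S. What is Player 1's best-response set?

argmax u_1 = {A}

u_1(A vs S) = 3
u_1(B vs S) = 1
u_1(C vs S) = 0
u_1(D vs S) = 1
u_1(E vs S) = 1
max payoff 3 at {A}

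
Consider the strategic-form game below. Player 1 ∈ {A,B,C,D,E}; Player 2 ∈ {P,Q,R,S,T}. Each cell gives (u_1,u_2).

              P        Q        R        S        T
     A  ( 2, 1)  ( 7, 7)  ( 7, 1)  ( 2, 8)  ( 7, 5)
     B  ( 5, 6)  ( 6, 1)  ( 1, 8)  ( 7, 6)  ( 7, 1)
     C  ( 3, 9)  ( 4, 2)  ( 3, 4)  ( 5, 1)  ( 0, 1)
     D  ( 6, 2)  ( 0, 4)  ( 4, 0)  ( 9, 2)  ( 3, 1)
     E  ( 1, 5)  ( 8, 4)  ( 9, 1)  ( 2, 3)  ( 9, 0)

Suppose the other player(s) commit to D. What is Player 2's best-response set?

BR_2 = {Q}

u_2(P vs D) = 2
u_2(Q vs D) = 4
u_2(R vs D) = 0
u_2(S vs D) = 2
u_2(T vs D) = 1
max payoff 4 at {Q}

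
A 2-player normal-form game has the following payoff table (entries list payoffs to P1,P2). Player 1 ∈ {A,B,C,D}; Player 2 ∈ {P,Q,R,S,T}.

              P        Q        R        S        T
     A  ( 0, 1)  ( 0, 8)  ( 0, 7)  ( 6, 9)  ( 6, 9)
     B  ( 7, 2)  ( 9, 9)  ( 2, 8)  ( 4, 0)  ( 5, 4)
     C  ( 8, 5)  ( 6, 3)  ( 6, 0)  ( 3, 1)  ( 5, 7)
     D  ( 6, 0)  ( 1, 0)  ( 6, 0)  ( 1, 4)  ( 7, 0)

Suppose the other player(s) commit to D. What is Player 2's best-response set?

u_2(P vs D) = 0
u_2(Q vs D) = 0
u_2(R vs D) = 0
u_2(S vs D) = 4
u_2(T vs D) = 0
max payoff 4 at {S}

argmax u_2 = {S}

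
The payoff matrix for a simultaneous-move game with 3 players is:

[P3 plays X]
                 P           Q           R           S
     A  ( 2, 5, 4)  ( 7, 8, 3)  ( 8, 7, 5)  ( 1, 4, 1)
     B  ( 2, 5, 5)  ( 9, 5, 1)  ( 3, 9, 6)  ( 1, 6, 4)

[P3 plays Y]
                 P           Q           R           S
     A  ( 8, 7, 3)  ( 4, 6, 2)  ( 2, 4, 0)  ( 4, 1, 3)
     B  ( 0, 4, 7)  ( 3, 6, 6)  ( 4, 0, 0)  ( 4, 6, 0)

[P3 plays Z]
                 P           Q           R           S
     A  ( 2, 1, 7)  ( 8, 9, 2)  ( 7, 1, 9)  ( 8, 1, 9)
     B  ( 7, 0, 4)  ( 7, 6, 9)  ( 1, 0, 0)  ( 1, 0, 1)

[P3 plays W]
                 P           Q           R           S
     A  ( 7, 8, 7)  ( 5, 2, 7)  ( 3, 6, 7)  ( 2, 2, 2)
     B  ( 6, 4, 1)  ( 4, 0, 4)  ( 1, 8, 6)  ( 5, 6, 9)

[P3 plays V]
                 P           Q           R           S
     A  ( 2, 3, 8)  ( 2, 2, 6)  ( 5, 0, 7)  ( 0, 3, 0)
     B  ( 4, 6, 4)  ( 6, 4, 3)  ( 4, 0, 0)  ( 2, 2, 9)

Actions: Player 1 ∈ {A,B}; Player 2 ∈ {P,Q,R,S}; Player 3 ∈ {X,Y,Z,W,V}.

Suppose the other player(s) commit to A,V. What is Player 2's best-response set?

u_2(P vs A,V) = 3
u_2(Q vs A,V) = 2
u_2(R vs A,V) = 0
u_2(S vs A,V) = 3
max payoff 3 at {P,S}

argmax u_2 = {P,S}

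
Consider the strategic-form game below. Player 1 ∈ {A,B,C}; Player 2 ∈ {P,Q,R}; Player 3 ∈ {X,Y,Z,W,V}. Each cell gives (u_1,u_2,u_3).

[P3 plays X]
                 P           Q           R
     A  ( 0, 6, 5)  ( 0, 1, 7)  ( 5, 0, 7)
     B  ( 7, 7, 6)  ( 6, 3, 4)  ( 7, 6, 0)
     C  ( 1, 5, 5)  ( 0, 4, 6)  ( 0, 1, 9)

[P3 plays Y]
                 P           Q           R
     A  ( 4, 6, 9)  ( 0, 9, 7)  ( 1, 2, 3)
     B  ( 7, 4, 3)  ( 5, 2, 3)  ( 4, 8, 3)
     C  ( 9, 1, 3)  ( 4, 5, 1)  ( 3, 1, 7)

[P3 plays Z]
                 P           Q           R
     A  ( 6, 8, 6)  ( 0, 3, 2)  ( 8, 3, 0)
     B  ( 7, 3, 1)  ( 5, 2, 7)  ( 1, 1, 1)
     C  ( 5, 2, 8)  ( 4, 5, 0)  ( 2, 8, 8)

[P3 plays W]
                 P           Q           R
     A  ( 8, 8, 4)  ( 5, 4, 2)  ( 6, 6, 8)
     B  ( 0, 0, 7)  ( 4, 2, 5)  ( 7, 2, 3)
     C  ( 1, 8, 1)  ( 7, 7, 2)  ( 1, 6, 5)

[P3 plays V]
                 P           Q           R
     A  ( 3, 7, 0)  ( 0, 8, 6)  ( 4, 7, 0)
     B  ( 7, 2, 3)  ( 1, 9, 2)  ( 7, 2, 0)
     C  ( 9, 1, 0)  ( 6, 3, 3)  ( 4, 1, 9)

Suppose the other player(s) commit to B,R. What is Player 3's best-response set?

argmax u_3 = {Y,W}

u_3(X vs B,R) = 0
u_3(Y vs B,R) = 3
u_3(Z vs B,R) = 1
u_3(W vs B,R) = 3
u_3(V vs B,R) = 0
max payoff 3 at {Y,W}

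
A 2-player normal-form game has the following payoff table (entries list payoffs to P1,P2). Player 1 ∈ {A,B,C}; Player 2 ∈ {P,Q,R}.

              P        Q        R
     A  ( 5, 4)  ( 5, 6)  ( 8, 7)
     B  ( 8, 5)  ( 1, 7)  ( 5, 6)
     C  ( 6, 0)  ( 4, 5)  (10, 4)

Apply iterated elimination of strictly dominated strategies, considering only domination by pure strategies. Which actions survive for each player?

P2 drop P (Q beats it: A:6>4 B:7>5 C:5>0)
P1 drop B (A beats it: Q:5>1 R:8>5)
P1→{A,C} P2→{Q,R}

IESDS → P1:{A,C} P2:{Q,R}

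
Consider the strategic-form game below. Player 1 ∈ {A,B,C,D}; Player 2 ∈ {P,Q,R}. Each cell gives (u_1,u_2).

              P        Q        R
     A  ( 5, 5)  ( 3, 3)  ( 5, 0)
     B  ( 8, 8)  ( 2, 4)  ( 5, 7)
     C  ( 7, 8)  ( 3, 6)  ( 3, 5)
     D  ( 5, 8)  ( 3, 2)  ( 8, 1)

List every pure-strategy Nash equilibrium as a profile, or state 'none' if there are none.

Nash profiles: (B,P)

(A,P): not NE [P1→B gives 8>5]
(A,Q): not NE [P2→P gives 5>3]
(A,R): not NE [P1→D gives 8>5; P2→P gives 5>0]
(B,P): NE
(B,Q): not NE [P1→D gives 3>2; P2→P gives 8>4]
(B,R): not NE [P1→D gives 8>5; P2→P gives 8>7]
(C,P): not NE [P1→B gives 8>7]
(C,Q): not NE [P2→P gives 8>6]
(C,R): not NE [P1→D gives 8>3; P2→P gives 8>5]
(D,P): not NE [P1→B gives 8>5]
(D,Q): not NE [P2→P gives 8>2]
(D,R): not NE [P2→P gives 8>1]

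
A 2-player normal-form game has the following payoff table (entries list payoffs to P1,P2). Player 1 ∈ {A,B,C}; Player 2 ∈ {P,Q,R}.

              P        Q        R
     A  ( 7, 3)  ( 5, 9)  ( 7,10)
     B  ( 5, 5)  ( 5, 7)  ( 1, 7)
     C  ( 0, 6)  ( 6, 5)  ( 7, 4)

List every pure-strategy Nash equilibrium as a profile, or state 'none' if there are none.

NE set: (A,R)

(A,P): not NE [P2→R gives 10>3]
(A,Q): not NE [P1→C gives 6>5; P2→R gives 10>9]
(A,R): NE
(B,P): not NE [P1→A gives 7>5; P2→R gives 7>5]
(B,Q): not NE [P1→C gives 6>5]
(B,R): not NE [P1→C gives 7>1]
(C,P): not NE [P1→A gives 7>0]
(C,Q): not NE [P2→P gives 6>5]
(C,R): not NE [P2→P gives 6>4]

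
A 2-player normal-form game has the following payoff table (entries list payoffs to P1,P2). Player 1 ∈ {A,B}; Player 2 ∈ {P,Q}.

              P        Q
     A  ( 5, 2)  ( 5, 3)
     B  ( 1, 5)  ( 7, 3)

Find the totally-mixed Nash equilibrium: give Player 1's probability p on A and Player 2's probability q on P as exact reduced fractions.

P1 indiff ⇒ q·5+(1-q)·5 = q·1+(1-q)·7 ⇒ q(4) = (1-q)(2) ⇒ q = 1/3
P2 indiff ⇒ p·2+(1-p)·5 = p·3+(1-p)·3 ⇒ p(-1) = (1-p)(-2) ⇒ p = 2/3

P1 mixes 2/3 on A; P2 mixes 1/3 on P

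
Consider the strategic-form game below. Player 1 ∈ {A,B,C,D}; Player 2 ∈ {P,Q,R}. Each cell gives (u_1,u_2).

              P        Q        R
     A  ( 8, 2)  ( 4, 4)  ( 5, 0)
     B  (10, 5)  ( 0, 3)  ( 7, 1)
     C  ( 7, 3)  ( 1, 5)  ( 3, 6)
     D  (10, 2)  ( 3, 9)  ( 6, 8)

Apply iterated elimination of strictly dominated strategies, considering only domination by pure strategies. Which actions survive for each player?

P1 drop C (A beats it: P:8>7 Q:4>1 R:5>3)
P2 drop R (Q beats it: A:4>0 B:3>1 D:9>8)
P1→{A,B,D} P2→{P,Q}

IESDS → P1:{A,B,D} P2:{P,Q}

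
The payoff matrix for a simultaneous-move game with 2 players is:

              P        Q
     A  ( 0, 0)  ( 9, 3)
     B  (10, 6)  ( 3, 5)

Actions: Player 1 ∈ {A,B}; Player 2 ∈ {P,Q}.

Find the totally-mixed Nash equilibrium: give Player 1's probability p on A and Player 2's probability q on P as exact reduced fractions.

P1 indiff ⇒ q·0+(1-q)·9 = q·10+(1-q)·3 ⇒ q(-10) = (1-q)(-6) ⇒ q = 3/8
P2 indiff ⇒ p·0+(1-p)·6 = p·3+(1-p)·5 ⇒ p(-3) = (1-p)(-1) ⇒ p = 1/4

p=1/4, q=3/8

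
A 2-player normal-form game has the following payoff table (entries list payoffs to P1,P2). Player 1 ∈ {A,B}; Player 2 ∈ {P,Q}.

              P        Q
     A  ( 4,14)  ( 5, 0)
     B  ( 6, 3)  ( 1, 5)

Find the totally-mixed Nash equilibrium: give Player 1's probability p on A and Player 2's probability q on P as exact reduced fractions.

(p,q) = (1/8, 2/3)

P1 indiff ⇒ q·4+(1-q)·5 = q·6+(1-q)·1 ⇒ q(-2) = (1-q)(-4) ⇒ q = 2/3
P2 indiff ⇒ p·14+(1-p)·3 = p·0+(1-p)·5 ⇒ p(14) = (1-p)(2) ⇒ p = 1/8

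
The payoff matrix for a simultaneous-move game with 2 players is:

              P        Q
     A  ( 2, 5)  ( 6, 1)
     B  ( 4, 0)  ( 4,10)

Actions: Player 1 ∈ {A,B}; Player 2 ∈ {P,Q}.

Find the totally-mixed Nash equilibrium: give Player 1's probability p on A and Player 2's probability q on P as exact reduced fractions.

p=5/7, q=1/2

P1 indiff ⇒ q·2+(1-q)·6 = q·4+(1-q)·4 ⇒ q(-2) = (1-q)(-2) ⇒ q = 1/2
P2 indiff ⇒ p·5+(1-p)·0 = p·1+(1-p)·10 ⇒ p(4) = (1-p)(10) ⇒ p = 5/7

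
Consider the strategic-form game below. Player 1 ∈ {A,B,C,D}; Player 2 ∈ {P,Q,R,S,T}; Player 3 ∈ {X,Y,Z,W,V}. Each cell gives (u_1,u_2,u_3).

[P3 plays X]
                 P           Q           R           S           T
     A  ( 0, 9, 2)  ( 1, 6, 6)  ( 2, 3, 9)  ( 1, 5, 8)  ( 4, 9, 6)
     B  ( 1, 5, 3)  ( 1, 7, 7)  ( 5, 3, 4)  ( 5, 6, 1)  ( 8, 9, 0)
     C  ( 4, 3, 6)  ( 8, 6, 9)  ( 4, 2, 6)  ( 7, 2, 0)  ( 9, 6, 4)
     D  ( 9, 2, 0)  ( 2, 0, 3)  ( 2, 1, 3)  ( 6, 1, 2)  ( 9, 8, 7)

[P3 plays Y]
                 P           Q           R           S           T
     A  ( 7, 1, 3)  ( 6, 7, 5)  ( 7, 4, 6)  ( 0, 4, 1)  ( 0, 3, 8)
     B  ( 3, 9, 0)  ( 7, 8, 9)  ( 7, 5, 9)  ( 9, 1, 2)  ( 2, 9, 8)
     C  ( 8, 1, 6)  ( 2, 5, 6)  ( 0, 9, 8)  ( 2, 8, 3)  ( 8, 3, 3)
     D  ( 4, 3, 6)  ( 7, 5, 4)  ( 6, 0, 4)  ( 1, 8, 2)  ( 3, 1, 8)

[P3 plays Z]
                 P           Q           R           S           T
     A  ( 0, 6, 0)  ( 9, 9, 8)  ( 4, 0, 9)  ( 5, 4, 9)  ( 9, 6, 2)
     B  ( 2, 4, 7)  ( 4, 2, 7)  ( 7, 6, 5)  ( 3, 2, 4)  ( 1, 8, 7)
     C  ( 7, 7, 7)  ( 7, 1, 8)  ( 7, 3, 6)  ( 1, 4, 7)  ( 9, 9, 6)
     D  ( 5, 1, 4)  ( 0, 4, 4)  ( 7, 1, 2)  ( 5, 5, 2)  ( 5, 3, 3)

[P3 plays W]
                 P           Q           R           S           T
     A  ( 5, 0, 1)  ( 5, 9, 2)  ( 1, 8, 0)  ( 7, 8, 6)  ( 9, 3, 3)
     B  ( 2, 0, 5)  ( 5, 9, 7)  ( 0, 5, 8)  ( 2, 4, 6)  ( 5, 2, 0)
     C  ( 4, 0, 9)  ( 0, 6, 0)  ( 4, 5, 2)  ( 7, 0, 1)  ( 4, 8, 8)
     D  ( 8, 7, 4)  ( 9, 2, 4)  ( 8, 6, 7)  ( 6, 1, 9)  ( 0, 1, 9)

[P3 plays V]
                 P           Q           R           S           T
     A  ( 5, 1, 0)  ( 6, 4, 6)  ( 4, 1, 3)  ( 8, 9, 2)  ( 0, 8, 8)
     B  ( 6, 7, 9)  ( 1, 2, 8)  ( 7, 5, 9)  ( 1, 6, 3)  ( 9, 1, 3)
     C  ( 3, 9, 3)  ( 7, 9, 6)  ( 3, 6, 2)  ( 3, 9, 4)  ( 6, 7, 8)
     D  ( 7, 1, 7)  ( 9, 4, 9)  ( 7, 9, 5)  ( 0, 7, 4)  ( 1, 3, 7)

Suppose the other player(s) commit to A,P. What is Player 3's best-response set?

u_3(X vs A,P) = 2
u_3(Y vs A,P) = 3
u_3(Z vs A,P) = 0
u_3(W vs A,P) = 1
u_3(V vs A,P) = 0
max payoff 3 at {Y}

argmax u_3 = {Y}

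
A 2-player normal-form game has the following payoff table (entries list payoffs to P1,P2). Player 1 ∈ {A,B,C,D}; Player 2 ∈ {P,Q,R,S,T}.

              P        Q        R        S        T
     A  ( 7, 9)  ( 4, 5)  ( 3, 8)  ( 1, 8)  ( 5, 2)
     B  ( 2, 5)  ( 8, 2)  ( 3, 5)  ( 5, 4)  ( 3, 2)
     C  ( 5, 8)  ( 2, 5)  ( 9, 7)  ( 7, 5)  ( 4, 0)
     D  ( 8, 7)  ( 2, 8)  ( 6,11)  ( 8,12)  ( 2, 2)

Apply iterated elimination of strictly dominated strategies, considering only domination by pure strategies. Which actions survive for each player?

Survivors P1:{C,D} P2:{P,R,S}

P2 drop Q (R beats it: A:8>5 B:5>2 C:7>5 D:11>8)
P1 drop B (C beats it: P:5>2 R:9>3 S:7>5 T:4>3)
P2 drop T (P beats it: A:9>2 C:8>0 D:7>2)
P1 drop A (D beats it: P:8>7 R:6>3 S:8>1)
P1→{C,D} P2→{P,R,S}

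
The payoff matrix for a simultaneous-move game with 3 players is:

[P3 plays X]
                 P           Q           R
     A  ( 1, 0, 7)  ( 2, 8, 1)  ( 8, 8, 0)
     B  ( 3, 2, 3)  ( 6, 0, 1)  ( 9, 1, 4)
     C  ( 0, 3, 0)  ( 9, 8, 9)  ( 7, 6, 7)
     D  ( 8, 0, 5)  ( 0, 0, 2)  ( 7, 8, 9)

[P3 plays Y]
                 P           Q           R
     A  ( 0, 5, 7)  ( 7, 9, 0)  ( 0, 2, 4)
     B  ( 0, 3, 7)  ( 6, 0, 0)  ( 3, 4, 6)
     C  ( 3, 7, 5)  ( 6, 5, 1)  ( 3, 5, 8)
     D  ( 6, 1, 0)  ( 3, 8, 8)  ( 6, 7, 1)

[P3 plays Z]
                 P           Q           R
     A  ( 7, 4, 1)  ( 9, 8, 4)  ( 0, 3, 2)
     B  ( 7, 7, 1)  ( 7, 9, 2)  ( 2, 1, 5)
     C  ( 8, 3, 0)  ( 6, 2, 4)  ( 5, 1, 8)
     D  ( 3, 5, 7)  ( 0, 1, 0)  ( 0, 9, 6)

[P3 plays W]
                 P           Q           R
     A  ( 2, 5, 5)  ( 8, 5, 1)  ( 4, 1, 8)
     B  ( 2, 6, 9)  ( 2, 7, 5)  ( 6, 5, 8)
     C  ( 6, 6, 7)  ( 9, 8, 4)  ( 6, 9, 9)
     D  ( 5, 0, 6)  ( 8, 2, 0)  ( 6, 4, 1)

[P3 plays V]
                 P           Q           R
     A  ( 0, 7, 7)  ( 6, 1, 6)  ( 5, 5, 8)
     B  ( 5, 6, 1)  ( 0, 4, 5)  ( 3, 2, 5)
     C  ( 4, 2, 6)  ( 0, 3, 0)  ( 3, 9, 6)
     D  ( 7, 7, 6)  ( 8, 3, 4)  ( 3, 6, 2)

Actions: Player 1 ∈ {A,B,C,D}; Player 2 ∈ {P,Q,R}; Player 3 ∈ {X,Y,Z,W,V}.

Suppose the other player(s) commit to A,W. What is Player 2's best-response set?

BR_2 = {P,Q}

u_2(P vs A,W) = 5
u_2(Q vs A,W) = 5
u_2(R vs A,W) = 1
max payoff 5 at {P,Q}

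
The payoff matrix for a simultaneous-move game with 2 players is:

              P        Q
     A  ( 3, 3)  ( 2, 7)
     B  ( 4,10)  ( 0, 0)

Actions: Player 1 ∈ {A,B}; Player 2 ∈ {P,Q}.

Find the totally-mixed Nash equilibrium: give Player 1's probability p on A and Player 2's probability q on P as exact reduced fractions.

P1 indiff ⇒ q·3+(1-q)·2 = q·4+(1-q)·0 ⇒ q(-1) = (1-q)(-2) ⇒ q = 2/3
P2 indiff ⇒ p·3+(1-p)·10 = p·7+(1-p)·0 ⇒ p(-4) = (1-p)(-10) ⇒ p = 5/7

(p,q) = (5/7, 2/3)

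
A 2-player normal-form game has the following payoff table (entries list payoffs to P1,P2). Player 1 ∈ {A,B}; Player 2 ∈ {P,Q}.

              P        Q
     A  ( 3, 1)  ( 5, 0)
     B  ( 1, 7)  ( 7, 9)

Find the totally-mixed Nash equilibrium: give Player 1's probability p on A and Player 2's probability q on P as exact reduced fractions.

P1 indiff ⇒ q·3+(1-q)·5 = q·1+(1-q)·7 ⇒ q(2) = (1-q)(2) ⇒ q = 1/2
P2 indiff ⇒ p·1+(1-p)·7 = p·0+(1-p)·9 ⇒ p(1) = (1-p)(2) ⇒ p = 2/3

(p,q) = (2/3, 1/2)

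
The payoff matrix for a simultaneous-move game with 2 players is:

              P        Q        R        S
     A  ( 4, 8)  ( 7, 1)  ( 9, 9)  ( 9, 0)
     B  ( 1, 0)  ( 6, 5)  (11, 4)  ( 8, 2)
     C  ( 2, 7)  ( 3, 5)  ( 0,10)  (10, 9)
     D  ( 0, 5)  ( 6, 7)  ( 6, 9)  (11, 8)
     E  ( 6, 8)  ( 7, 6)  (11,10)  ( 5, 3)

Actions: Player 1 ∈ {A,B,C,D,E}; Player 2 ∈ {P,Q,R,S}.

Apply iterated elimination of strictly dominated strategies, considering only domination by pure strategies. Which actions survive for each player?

Survivors P1:{A,B,E} P2:{Q,R}

P2 drop P (R beats it: A:9>8 B:4>0 C:10>7 D:9>5 E:10>8)
P1 drop C (D beats it: Q:6>3 R:6>0 S:11>10)
P2 drop S (R beats it: A:9>0 B:4>2 D:9>8 E:10>3)
P1 drop D (A beats it: Q:7>6 R:9>6)
P1→{A,B,E} P2→{Q,R}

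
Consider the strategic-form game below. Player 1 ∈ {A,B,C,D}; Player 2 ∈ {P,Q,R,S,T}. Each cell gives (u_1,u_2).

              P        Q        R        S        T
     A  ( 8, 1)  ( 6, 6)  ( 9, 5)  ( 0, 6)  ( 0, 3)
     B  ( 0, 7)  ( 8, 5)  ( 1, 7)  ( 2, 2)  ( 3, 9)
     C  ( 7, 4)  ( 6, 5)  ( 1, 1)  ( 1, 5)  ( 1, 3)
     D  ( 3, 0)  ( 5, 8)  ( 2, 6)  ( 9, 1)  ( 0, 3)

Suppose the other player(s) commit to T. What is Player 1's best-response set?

argmax u_1 = {B}

u_1(A vs T) = 0
u_1(B vs T) = 3
u_1(C vs T) = 1
u_1(D vs T) = 0
max payoff 3 at {B}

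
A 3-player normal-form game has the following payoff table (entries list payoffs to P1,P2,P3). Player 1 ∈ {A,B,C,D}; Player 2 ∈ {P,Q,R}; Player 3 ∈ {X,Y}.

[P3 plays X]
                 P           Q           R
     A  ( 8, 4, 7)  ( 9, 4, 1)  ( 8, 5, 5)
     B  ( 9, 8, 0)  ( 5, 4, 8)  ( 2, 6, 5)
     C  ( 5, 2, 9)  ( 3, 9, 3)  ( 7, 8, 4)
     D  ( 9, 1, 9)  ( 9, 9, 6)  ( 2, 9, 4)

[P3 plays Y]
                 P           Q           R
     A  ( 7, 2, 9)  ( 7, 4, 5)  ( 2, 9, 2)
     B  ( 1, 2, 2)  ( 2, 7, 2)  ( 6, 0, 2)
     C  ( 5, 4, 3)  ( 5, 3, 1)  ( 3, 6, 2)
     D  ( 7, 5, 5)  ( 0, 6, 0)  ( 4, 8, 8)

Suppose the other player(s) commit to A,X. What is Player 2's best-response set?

u_2(P vs A,X) = 4
u_2(Q vs A,X) = 4
u_2(R vs A,X) = 5
max payoff 5 at {R}

P2 best: {R}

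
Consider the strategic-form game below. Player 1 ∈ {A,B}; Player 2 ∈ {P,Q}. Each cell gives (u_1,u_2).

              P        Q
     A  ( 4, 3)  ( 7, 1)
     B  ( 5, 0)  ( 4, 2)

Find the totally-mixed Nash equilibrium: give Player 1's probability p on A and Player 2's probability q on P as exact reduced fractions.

(p,q) = (1/2, 3/4)

P1 indiff ⇒ q·4+(1-q)·7 = q·5+(1-q)·4 ⇒ q(-1) = (1-q)(-3) ⇒ q = 3/4
P2 indiff ⇒ p·3+(1-p)·0 = p·1+(1-p)·2 ⇒ p(2) = (1-p)(2) ⇒ p = 1/2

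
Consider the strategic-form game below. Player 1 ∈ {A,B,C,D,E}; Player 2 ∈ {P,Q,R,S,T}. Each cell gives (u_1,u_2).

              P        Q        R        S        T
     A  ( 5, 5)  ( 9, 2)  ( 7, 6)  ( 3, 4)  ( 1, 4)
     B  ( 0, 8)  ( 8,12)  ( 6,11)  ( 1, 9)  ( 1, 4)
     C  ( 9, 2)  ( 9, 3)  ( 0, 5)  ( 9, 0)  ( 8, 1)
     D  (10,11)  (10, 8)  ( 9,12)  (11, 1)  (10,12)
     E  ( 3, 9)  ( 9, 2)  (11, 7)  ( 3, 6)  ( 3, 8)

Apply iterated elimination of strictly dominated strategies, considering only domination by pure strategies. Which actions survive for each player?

P1 drop A (D beats it: P:10>5 Q:10>9 R:9>7 S:11>3 T:10>1)
P1 drop B (D beats it: P:10>0 Q:10>8 R:9>6 S:11>1 T:10>1)
P1 drop C (D beats it: P:10>9 Q:10>9 R:9>0 S:11>9 T:10>8)
P2 drop Q (P beats it: D:11>8 E:9>2)
P2 drop S (P beats it: D:11>1 E:9>6)
P1→{D,E} P2→{P,R,T}

IESDS → P1:{D,E} P2:{P,R,T}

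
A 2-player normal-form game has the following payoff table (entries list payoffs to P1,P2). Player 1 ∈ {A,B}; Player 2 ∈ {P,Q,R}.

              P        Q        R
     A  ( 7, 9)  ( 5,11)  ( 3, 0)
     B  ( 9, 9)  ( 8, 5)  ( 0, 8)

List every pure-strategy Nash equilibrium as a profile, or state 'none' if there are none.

PSNE = {(B,P)}

(A,P): not NE [P1→B gives 9>7; P2→Q gives 11>9]
(A,Q): not NE [P1→B gives 8>5]
(A,R): not NE [P2→Q gives 11>0]
(B,P): NE
(B,Q): not NE [P2→P gives 9>5]
(B,R): not NE [P1→A gives 3>0; P2→P gives 9>8]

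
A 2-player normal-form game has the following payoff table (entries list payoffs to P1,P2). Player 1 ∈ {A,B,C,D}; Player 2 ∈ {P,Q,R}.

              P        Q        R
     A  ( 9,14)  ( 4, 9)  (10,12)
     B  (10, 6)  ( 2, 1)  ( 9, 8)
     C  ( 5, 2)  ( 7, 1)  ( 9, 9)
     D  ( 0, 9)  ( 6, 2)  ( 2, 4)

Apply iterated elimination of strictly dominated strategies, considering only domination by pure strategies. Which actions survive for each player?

IESDS → P1:{A,B} P2:{P,R}

P1 drop D (C beats it: P:5>0 Q:7>6 R:9>2)
P2 drop Q (P beats it: A:14>9 B:6>1 C:2>1)
P1 drop C (A beats it: P:9>5 R:10>9)
P1→{A,B} P2→{P,R}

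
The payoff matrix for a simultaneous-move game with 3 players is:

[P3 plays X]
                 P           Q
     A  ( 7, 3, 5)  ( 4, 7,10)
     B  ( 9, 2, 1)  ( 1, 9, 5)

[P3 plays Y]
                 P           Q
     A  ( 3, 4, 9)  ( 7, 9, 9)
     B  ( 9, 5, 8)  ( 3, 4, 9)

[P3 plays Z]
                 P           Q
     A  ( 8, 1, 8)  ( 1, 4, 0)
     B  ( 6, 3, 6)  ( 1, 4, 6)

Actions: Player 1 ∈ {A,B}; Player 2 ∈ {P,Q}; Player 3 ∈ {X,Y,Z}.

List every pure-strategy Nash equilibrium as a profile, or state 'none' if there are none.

Nash profiles: (A,Q,X), (B,P,Y)

(A,P,X): not NE [P1→B gives 9>7; P2→Q gives 7>3; P3→Y gives 9>5]
(A,P,Y): not NE [P1→B gives 9>3; P2→Q gives 9>4]
(A,P,Z): not NE [P2→Q gives 4>1; P3→Y gives 9>8]
(A,Q,X): NE
(A,Q,Y): not NE [P3→X gives 10>9]
(A,Q,Z): not NE [P3→X gives 10>0]
(B,P,X): not NE [P2→Q gives 9>2; P3→Y gives 8>1]
(B,P,Y): NE
(B,P,Z): not NE [P1→A gives 8>6; P2→Q gives 4>3; P3→Y gives 8>6]
(B,Q,X): not NE [P1→A gives 4>1; P3→Y gives 9>5]
(B,Q,Y): not NE [P1→A gives 7>3; P2→P gives 5>4]
(B,Q,Z): not NE [P3→Y gives 9>6]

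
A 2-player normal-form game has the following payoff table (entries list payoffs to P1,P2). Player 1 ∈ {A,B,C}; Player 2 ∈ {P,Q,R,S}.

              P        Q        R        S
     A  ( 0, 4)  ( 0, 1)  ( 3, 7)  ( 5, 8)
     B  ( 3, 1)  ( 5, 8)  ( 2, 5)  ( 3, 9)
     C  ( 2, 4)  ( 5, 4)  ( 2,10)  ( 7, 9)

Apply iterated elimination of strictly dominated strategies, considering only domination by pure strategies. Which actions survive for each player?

P2 drop P (R beats it: A:7>4 B:5>1 C:10>4)
P2 drop Q (S beats it: A:8>1 B:9>8 C:9>4)
P1 drop B (A beats it: R:3>2 S:5>3)
P1→{A,C} P2→{R,S}

IESDS → P1:{A,C} P2:{R,S}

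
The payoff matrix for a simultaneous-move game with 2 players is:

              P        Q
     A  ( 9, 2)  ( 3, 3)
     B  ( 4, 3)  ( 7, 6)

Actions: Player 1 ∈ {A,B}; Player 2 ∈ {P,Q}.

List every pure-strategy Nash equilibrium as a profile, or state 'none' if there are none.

(A,P): not NE [P2→Q gives 3>2]
(A,Q): not NE [P1→B gives 7>3]
(B,P): not NE [P1→A gives 9>4; P2→Q gives 6>3]
(B,Q): NE

NE set: (B,Q)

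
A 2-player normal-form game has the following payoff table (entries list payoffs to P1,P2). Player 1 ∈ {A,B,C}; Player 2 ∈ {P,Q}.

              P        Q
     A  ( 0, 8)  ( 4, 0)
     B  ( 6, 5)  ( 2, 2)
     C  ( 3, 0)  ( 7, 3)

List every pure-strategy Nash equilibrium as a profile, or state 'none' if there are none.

NE set: (B,P), (C,Q)

(A,P): not NE [P1→B gives 6>0]
(A,Q): not NE [P1→C gives 7>4; P2→P gives 8>0]
(B,P): NE
(B,Q): not NE [P1→C gives 7>2; P2→P gives 5>2]
(C,P): not NE [P1→B gives 6>3; P2→Q gives 3>0]
(C,Q): NE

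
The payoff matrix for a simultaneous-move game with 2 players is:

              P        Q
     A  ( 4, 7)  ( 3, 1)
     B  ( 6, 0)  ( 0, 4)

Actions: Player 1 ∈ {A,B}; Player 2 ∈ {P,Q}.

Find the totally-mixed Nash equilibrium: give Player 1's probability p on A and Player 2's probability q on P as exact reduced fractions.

P1 mixes 2/5 on A; P2 mixes 3/5 on P

P1 indiff ⇒ q·4+(1-q)·3 = q·6+(1-q)·0 ⇒ q(-2) = (1-q)(-3) ⇒ q = 3/5
P2 indiff ⇒ p·7+(1-p)·0 = p·1+(1-p)·4 ⇒ p(6) = (1-p)(4) ⇒ p = 2/5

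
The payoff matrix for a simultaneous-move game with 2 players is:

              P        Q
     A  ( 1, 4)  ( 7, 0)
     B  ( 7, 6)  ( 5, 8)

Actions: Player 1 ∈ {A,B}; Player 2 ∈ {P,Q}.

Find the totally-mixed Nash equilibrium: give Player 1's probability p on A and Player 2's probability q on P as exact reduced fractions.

P1 mixes 1/3 on A; P2 mixes 1/4 on P

P1 indiff ⇒ q·1+(1-q)·7 = q·7+(1-q)·5 ⇒ q(-6) = (1-q)(-2) ⇒ q = 1/4
P2 indiff ⇒ p·4+(1-p)·6 = p·0+(1-p)·8 ⇒ p(4) = (1-p)(2) ⇒ p = 1/3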